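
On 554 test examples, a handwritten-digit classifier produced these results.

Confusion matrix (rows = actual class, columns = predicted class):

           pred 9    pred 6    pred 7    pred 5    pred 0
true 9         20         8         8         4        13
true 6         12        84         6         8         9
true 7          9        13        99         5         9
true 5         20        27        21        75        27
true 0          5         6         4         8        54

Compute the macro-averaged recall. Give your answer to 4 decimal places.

Per-class recall (TP/(TP+FN)):
  9: TP=20, FN=8+8+4+13=33 → 20/53 = 0.37736
  6: TP=84, FN=12+6+8+9=35 → 84/119 = 0.70588
  7: TP=99, FN=9+13+5+9=36 → 99/135 = 0.73333
  5: TP=75, FN=20+27+21+27=95 → 75/170 = 0.44118
  0: TP=54, FN=5+6+4+8=23 → 54/77 = 0.70130
Macro-recall = mean = (0.37736 + 0.70588 + 0.73333 + 0.44118 + 0.70130) / 5 = 0.5918

0.5918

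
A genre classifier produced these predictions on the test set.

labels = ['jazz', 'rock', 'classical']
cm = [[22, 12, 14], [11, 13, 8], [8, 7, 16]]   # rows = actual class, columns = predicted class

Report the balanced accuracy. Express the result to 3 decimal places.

0.460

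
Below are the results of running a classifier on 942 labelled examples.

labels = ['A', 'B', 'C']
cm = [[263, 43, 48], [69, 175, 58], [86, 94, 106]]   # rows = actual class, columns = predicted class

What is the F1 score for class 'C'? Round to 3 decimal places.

0.426

F1 score = 2·TP/(2·TP+FP+FN).
C: TP=106, FP=48+58=106, FN=86+94=180 → 212/498 = 0.4257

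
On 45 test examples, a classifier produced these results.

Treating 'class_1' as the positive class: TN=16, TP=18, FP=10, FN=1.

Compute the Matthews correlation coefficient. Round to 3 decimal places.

0.573

MCC = (TP·TN − FP·FN) / √((TP+FP)(TP+FN)(TN+FP)(TN+FN))
Numerator = 18·16 − 10·1 = 278
Denominator = √(28·19·26·17) = √235144 = 484.9165
MCC = 278 / 484.9165 = 0.573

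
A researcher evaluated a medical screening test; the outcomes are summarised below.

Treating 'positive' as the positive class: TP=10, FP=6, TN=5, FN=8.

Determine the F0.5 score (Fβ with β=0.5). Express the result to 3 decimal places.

0.610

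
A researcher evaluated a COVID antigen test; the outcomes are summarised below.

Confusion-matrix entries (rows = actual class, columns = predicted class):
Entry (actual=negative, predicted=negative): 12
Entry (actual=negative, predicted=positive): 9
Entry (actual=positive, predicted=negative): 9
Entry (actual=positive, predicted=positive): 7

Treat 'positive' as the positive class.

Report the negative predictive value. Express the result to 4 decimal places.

0.5714

NPV = TN/(TN+FN) = 12/(12+9) = 0.5714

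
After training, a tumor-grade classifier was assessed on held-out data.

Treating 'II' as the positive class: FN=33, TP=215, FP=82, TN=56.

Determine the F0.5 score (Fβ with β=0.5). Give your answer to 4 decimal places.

0.7486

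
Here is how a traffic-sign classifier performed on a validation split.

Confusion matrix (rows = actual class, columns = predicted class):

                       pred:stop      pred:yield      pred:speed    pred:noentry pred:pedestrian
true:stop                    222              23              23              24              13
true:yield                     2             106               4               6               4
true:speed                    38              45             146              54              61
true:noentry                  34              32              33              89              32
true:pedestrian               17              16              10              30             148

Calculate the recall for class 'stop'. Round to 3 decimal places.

0.728

One-vs-rest for 'stop': TP = diagonal; FP = other classes predicted 'stop'; FN = 'stop' predicted as other.
recall = TP/(TP+FN).
stop: TP=222, FN=23+23+24+13=83 → 222/305 = 0.7279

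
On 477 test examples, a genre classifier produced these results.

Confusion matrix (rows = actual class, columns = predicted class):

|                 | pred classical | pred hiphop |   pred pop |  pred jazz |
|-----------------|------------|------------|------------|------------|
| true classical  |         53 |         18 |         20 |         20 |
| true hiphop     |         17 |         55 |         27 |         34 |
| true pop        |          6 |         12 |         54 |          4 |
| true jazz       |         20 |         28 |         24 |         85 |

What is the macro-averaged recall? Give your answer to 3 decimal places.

0.536

Per-class recall (TP/(TP+FN)):
  classical: TP=53, FN=18+20+20=58 → 53/111 = 0.4775
  hiphop: TP=55, FN=17+27+34=78 → 55/133 = 0.4135
  pop: TP=54, FN=6+12+4=22 → 54/76 = 0.7105
  jazz: TP=85, FN=20+28+24=72 → 85/157 = 0.5414
Macro-recall = mean = (0.4775 + 0.4135 + 0.7105 + 0.5414) / 4 = 0.536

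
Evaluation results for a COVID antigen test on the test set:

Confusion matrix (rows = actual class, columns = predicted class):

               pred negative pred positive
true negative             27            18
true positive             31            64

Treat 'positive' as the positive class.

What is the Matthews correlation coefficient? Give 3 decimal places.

0.259

MCC = (TP·TN − FP·FN) / √((TP+FP)(TP+FN)(TN+FP)(TN+FN))
Numerator = 64·27 − 18·31 = 1170
Denominator = √(82·95·45·58) = √20331900 = 4509.0908
MCC = 1170 / 4509.0908 = 0.259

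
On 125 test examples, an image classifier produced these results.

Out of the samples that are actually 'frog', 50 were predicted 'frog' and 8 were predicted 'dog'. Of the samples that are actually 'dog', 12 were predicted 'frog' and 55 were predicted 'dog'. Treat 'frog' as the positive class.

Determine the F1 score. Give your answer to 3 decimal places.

0.833

Precision = TP/(TP+FP) = 50/62 = 0.8065
Recall = TP/(TP+FN) = 50/58 = 0.8621
F1 = 2·TP/(2·TP+FP+FN) = 100/120 = 0.833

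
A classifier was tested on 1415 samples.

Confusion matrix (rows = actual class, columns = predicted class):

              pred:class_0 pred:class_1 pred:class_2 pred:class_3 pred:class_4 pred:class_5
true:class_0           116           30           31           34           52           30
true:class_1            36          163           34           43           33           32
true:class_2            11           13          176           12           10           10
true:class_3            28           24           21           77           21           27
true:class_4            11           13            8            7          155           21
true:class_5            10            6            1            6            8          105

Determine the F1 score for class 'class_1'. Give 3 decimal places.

F1 score = 2·TP/(2·TP+FP+FN).
class_1: TP=163, FP=30+13+24+13+6=86, FN=36+34+43+33+32=178 → 326/590 = 0.5525

0.553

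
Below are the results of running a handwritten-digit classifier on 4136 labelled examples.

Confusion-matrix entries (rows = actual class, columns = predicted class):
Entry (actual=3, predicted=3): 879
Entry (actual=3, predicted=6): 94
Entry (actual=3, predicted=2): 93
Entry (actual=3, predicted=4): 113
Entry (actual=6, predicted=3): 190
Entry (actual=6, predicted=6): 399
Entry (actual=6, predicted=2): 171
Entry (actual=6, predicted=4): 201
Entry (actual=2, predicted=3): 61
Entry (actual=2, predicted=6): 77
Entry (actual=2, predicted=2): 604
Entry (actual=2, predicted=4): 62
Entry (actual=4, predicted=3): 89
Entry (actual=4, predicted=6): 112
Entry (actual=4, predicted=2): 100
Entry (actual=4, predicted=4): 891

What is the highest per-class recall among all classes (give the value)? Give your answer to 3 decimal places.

Per-class recall (TP/(TP+FN)):
  3: TP=879, FN=94+93+113=300 → 879/1179 = 0.7455
  6: TP=399, FN=190+171+201=562 → 399/961 = 0.4152
  2: TP=604, FN=61+77+62=200 → 604/804 = 0.7512
  4: TP=891, FN=89+112+100=301 → 891/1192 = 0.7475
Highest is class '2' with recall = 0.751.

0.751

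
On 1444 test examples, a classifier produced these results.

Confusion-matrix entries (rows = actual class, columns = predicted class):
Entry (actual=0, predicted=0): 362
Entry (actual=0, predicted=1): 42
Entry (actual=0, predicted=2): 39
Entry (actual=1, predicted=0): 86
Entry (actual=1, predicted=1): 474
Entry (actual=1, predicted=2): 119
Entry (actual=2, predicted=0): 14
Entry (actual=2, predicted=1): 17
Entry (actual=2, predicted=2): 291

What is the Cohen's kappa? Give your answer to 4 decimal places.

Observed agreement pₒ = trace/N = 1127/1444 = 0.78047
Expected agreement pₑ = Σ (rowᵢ·colᵢ)/N² = (443·462 + 679·533 + 322·449)/1444² = 0.34106
κ = (pₒ − pₑ)/(1 − pₑ) = (0.78047 − 0.34106)/(1 − 0.34106) = 0.6668

0.6668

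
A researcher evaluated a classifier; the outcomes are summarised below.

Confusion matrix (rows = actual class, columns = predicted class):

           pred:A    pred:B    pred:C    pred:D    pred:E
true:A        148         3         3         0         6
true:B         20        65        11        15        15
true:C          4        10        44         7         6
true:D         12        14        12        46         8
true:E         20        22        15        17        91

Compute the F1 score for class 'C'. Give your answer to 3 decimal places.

0.564

Take TP from the diagonal, FP from the rest of the 'C' prediction marginal, FN from the rest of the 'C' actual marginal.
F1 score = 2·TP/(2·TP+FP+FN).
C: TP=44, FP=3+11+12+15=41, FN=4+10+7+6=27 → 88/156 = 0.5641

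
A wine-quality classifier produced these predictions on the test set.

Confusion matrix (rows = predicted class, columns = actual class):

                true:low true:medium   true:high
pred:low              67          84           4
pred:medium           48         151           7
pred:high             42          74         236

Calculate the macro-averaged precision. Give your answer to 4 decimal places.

Per-class precision (TP/(TP+FP)):
  low: TP=67, FP=84+4=88 → 67/155 = 0.43226
  medium: TP=151, FP=48+7=55 → 151/206 = 0.73301
  high: TP=236, FP=42+74=116 → 236/352 = 0.67045
Macro-precision = mean = (0.43226 + 0.73301 + 0.67045) / 3 = 0.6119

0.6119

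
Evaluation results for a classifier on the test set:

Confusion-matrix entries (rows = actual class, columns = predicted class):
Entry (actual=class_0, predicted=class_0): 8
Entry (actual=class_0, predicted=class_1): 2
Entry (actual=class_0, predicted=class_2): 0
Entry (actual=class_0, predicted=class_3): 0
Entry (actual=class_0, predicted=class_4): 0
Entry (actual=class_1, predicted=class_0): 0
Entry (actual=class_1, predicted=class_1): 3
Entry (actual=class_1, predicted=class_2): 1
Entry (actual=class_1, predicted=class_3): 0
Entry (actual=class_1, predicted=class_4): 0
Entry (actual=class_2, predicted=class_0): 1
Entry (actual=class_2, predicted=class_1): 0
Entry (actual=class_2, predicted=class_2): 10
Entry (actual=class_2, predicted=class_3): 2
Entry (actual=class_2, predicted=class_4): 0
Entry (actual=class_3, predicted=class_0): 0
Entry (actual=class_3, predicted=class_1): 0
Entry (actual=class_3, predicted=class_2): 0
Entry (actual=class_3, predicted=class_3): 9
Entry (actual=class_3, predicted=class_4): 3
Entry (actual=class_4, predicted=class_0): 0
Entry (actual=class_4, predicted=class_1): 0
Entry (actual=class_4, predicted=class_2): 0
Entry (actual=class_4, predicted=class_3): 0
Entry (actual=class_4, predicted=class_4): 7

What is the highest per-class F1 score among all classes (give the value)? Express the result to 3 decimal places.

0.842

Per-class F1 score (2·TP/(2·TP+FP+FN)):
  class_0: TP=8, FP=0+1+0+0=1, FN=2+0+0+0=2 → 16/19 = 0.8421
  class_1: TP=3, FP=2+0+0+0=2, FN=0+1+0+0=1 → 6/9 = 0.6667
  class_2: TP=10, FP=0+1+0+0=1, FN=1+0+2+0=3 → 20/24 = 0.8333
  class_3: TP=9, FP=0+0+2+0=2, FN=0+0+0+3=3 → 18/23 = 0.7826
  class_4: TP=7, FP=0+0+0+3=3, FN=0+0+0+0=0 → 14/17 = 0.8235
Highest is class 'class_0' with F1 score = 0.842.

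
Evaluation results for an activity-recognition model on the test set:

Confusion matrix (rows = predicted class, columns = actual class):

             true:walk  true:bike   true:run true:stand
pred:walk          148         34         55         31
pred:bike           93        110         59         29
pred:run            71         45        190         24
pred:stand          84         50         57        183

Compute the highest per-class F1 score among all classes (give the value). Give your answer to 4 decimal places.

Per-class F1 score (2·TP/(2·TP+FP+FN)):
  walk: TP=148, FP=34+55+31=120, FN=93+71+84=248 → 296/664 = 0.44578
  bike: TP=110, FP=93+59+29=181, FN=34+45+50=129 → 220/530 = 0.41509
  run: TP=190, FP=71+45+24=140, FN=55+59+57=171 → 380/691 = 0.54993
  stand: TP=183, FP=84+50+57=191, FN=31+29+24=84 → 366/641 = 0.57098
Highest is class 'stand' with F1 score = 0.5710.

0.5710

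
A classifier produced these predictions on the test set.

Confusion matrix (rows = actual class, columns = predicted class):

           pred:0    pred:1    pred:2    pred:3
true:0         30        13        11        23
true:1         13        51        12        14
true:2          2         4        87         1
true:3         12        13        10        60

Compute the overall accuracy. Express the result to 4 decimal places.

0.6404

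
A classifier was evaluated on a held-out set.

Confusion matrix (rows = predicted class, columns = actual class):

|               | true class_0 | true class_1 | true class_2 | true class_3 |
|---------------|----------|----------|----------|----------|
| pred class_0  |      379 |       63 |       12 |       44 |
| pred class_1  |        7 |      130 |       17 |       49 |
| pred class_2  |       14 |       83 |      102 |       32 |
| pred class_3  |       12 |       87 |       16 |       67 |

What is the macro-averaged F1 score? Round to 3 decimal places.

Per-class F1 score (2·TP/(2·TP+FP+FN)):
  class_0: TP=379, FP=63+12+44=119, FN=7+14+12=33 → 758/910 = 0.8330
  class_1: TP=130, FP=7+17+49=73, FN=63+83+87=233 → 260/566 = 0.4594
  class_2: TP=102, FP=14+83+32=129, FN=12+17+16=45 → 204/378 = 0.5397
  class_3: TP=67, FP=12+87+16=115, FN=44+49+32=125 → 134/374 = 0.3583
Macro-F1 score = mean = (0.8330 + 0.4594 + 0.5397 + 0.3583) / 4 = 0.548

0.548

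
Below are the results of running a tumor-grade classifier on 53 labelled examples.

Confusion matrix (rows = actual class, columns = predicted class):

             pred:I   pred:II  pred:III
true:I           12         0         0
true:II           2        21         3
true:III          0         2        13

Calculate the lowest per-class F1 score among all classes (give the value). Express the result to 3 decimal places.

Per-class F1 score (2·TP/(2·TP+FP+FN)):
  I: TP=12, FP=2+0=2, FN=0+0=0 → 24/26 = 0.9231
  II: TP=21, FP=0+2=2, FN=2+3=5 → 42/49 = 0.8571
  III: TP=13, FP=0+3=3, FN=0+2=2 → 26/31 = 0.8387
Lowest is class 'III' with F1 score = 0.839.

0.839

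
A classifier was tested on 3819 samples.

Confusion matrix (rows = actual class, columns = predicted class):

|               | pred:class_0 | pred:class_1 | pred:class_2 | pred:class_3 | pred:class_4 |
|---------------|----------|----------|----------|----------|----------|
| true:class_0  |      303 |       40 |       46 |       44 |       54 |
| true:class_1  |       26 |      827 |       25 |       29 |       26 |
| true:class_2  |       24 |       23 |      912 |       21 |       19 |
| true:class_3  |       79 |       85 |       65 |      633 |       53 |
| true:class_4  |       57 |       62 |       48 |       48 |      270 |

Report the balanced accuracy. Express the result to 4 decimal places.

0.7340

Balanced accuracy = mean of per-class recall.
  class_0: recall = 303/487 = 0.62218
  class_1: recall = 827/933 = 0.88639
  class_2: recall = 912/999 = 0.91291
  class_3: recall = 633/915 = 0.69180
  class_4: recall = 270/485 = 0.55670
Mean = (0.62218 + 0.88639 + 0.91291 + 0.69180 + 0.55670) / 5 = 0.7340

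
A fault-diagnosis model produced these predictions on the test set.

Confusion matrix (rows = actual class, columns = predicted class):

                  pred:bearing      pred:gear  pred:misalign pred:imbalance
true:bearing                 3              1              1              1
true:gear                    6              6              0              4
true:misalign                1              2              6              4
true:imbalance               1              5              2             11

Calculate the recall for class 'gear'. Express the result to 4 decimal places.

0.3750

recall = TP/(TP+FN).
gear: TP=6, FN=6+0+4=10 → 6/16 = 0.37500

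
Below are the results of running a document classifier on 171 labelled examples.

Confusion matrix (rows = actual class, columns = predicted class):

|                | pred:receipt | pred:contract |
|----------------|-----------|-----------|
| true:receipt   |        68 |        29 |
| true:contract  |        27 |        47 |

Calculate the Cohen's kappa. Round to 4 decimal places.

0.3351

Observed agreement pₒ = trace/N = 115/171 = 0.67251
Expected agreement pₑ = Σ (rowᵢ·colᵢ)/N² = (97·95 + 74·76)/171² = 0.50747
κ = (pₒ − pₑ)/(1 − pₑ) = (0.67251 − 0.50747)/(1 − 0.50747) = 0.3351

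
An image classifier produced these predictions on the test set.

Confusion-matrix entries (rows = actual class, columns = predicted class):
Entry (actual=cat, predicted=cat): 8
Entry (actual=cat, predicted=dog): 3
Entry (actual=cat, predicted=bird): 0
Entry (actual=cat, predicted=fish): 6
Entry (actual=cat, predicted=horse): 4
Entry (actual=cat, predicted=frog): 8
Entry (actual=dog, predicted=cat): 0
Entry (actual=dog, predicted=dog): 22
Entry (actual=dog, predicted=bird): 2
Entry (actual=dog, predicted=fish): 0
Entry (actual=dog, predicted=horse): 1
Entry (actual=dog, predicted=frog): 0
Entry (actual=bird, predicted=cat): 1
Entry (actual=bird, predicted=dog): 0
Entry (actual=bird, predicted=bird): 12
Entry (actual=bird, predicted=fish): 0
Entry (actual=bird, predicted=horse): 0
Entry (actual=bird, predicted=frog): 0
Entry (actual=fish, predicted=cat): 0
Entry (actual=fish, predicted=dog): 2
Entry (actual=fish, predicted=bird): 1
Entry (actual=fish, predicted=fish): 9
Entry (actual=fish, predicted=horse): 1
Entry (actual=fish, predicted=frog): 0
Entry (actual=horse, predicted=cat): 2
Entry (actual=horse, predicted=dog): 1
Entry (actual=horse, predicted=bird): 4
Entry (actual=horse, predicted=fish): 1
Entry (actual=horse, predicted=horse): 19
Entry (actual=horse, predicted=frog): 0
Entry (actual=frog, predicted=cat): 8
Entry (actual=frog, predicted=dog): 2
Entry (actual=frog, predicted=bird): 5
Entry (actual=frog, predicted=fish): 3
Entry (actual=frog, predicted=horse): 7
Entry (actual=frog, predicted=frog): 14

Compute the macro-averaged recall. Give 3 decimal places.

0.639

Per-class recall (TP/(TP+FN)):
  cat: TP=8, FN=3+0+6+4+8=21 → 8/29 = 0.2759
  dog: TP=22, FN=0+2+0+1+0=3 → 22/25 = 0.8800
  bird: TP=12, FN=1+0+0+0+0=1 → 12/13 = 0.9231
  fish: TP=9, FN=0+2+1+1+0=4 → 9/13 = 0.6923
  horse: TP=19, FN=2+1+4+1+0=8 → 19/27 = 0.7037
  frog: TP=14, FN=8+2+5+3+7=25 → 14/39 = 0.3590
Macro-recall = mean = (0.2759 + 0.8800 + 0.9231 + 0.6923 + 0.7037 + 0.3590) / 6 = 0.639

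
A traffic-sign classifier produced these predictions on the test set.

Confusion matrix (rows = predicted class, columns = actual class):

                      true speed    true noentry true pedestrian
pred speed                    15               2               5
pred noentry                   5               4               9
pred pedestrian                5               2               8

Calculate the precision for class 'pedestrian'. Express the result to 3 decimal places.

precision = TP/(TP+FP).
pedestrian: TP=8, FP=5+2=7 → 8/15 = 0.5333

0.533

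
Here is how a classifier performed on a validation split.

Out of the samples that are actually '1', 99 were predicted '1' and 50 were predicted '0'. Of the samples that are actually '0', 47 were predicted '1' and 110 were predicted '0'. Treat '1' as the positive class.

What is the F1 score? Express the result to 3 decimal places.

0.671

Precision = TP/(TP+FP) = 99/146 = 0.6781
Recall = TP/(TP+FN) = 99/149 = 0.6644
F1 = 2·TP/(2·TP+FP+FN) = 198/295 = 0.671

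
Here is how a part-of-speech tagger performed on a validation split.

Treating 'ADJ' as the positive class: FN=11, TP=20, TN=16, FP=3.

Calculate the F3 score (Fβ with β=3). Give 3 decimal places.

0.662

Fβ = (1+β²)·TP / ((1+β²)·TP + β²·FN + FP), with β²=9
= 10·20 / (10·20 + 9·11 + 3) = 0.662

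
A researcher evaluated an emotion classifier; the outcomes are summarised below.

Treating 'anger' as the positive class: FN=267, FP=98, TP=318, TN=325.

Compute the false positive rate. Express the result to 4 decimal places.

FPR = FP/(FP+TN) = 98/(98+325) = 0.2317

0.2317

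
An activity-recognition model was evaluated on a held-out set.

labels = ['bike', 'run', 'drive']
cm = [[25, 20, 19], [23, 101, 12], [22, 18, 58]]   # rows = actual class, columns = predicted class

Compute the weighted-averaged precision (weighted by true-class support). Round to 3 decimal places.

0.623

Per-class precision (TP/(TP+FP)):
  bike: TP=25, FP=23+22=45 → 25/70 = 0.3571
  run: TP=101, FP=20+18=38 → 101/139 = 0.7266
  drive: TP=58, FP=19+12=31 → 58/89 = 0.6517
Weighted-precision = Σ (supportᵢ/N)·precisionᵢ with N=298: (64/298)·0.3571 + (136/298)·0.7266 + (98/298)·0.6517 = 0.623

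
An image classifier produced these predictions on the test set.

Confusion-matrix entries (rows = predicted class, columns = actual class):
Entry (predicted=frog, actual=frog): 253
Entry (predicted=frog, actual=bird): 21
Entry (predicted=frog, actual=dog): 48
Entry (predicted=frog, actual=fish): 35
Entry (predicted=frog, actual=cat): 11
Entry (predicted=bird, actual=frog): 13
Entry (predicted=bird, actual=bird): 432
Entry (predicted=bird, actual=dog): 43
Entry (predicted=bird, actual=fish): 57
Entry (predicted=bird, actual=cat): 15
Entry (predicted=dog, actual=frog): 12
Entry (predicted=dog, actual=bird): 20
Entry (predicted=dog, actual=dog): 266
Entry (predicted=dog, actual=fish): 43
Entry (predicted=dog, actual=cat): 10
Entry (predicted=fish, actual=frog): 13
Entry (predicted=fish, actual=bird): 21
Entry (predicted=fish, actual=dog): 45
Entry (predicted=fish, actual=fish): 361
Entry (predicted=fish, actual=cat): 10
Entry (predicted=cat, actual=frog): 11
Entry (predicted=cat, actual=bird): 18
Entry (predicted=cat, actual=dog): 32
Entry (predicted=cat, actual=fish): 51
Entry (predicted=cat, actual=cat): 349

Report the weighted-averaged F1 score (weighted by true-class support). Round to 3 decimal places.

0.755

Per-class F1 score (2·TP/(2·TP+FP+FN)):
  frog: TP=253, FP=21+48+35+11=115, FN=13+12+13+11=49 → 506/670 = 0.7552
  bird: TP=432, FP=13+43+57+15=128, FN=21+20+21+18=80 → 864/1072 = 0.8060
  dog: TP=266, FP=12+20+43+10=85, FN=48+43+45+32=168 → 532/785 = 0.6777
  fish: TP=361, FP=13+21+45+10=89, FN=35+57+43+51=186 → 722/997 = 0.7242
  cat: TP=349, FP=11+18+32+51=112, FN=11+15+10+10=46 → 698/856 = 0.8154
Weighted-F1 score = Σ (supportᵢ/N)·F1 scoreᵢ with N=2190: (302/2190)·0.7552 + (512/2190)·0.8060 + (434/2190)·0.6777 + (547/2190)·0.7242 + (395/2190)·0.8154 = 0.755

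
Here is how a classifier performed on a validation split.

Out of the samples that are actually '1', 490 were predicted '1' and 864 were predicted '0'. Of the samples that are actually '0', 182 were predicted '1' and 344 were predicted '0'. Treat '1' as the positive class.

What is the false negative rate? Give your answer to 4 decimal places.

FNR = FN/(FN+TP) = 864/(864+490) = 0.6381

0.6381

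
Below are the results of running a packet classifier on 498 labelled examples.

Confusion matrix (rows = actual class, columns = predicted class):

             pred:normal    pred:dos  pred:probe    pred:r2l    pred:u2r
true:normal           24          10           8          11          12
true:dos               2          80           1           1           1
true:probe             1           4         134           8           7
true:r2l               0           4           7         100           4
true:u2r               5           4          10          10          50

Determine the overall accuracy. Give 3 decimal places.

Accuracy = trace / total = (24+80+134+100+50=388) / 498 = 388/498 = 0.779

0.779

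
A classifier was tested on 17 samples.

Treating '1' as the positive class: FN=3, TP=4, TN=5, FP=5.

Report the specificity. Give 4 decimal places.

0.5000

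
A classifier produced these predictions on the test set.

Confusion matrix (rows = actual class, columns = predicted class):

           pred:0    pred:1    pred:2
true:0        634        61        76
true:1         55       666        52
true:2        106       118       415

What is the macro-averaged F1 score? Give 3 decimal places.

0.778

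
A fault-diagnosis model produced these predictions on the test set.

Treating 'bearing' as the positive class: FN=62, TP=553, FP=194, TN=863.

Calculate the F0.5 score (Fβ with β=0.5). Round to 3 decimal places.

Fβ = (1+β²)·TP / ((1+β²)·TP + β²·FN + FP), with β²=1/4
= 1.25·553 / (1.25·553 + 0.25·62 + 194) = 0.767

0.767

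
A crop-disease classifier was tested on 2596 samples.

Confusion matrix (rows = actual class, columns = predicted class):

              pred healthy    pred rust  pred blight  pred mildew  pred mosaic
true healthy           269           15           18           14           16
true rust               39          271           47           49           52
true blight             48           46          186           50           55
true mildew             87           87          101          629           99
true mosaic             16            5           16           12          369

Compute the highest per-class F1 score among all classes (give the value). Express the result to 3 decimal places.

Per-class F1 score (2·TP/(2·TP+FP+FN)):
  healthy: TP=269, FP=39+48+87+16=190, FN=15+18+14+16=63 → 538/791 = 0.6802
  rust: TP=271, FP=15+46+87+5=153, FN=39+47+49+52=187 → 542/882 = 0.6145
  blight: TP=186, FP=18+47+101+16=182, FN=48+46+50+55=199 → 372/753 = 0.4940
  mildew: TP=629, FP=14+49+50+12=125, FN=87+87+101+99=374 → 1258/1757 = 0.7160
  mosaic: TP=369, FP=16+52+55+99=222, FN=16+5+16+12=49 → 738/1009 = 0.7314
Highest is class 'mosaic' with F1 score = 0.731.

0.731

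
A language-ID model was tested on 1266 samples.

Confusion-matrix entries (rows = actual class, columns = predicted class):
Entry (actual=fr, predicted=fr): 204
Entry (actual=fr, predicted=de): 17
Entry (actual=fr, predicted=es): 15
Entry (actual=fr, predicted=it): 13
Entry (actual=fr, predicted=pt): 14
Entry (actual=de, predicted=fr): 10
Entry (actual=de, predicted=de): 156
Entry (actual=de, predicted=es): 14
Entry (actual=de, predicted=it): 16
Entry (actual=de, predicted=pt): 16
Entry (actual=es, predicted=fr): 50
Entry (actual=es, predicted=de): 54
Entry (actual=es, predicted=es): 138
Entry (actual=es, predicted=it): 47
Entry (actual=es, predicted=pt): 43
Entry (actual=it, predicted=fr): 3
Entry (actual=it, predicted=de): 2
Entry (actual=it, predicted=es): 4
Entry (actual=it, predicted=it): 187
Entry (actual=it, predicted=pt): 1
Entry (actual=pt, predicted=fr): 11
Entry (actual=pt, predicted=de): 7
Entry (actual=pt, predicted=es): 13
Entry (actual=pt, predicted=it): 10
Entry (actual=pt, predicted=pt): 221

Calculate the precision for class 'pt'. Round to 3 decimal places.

Treat 'pt' as positive and all other classes as negative.
precision = TP/(TP+FP).
pt: TP=221, FP=14+16+43+1=74 → 221/295 = 0.7492

0.749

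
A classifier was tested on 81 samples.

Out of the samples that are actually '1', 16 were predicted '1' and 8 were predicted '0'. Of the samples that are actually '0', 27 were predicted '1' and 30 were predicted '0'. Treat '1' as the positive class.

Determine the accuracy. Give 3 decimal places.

0.568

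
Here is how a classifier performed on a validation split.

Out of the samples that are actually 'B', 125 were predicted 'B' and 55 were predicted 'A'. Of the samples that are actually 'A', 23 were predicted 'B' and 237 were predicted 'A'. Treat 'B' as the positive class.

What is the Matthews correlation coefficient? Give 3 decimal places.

0.631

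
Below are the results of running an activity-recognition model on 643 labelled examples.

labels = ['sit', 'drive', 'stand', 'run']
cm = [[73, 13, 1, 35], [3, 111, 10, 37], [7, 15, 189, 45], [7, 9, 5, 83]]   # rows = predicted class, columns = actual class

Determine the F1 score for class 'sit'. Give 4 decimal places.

0.6887

One-vs-rest for 'sit': TP = diagonal; FP = other classes predicted 'sit'; FN = 'sit' predicted as other.
F1 score = 2·TP/(2·TP+FP+FN).
sit: TP=73, FP=13+1+35=49, FN=3+7+7=17 → 146/212 = 0.68868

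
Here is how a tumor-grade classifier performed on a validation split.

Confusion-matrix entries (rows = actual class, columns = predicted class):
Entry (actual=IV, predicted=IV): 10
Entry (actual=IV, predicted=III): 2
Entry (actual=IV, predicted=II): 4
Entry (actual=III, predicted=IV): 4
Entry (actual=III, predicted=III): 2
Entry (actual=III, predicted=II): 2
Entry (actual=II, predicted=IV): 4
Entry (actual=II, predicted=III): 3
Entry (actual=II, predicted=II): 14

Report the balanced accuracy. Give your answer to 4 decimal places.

0.5139

Balanced accuracy = mean of per-class recall.
  IV: recall = 10/16 = 0.62500
  III: recall = 2/8 = 0.25000
  II: recall = 14/21 = 0.66667
Mean = (0.62500 + 0.25000 + 0.66667) / 3 = 0.5139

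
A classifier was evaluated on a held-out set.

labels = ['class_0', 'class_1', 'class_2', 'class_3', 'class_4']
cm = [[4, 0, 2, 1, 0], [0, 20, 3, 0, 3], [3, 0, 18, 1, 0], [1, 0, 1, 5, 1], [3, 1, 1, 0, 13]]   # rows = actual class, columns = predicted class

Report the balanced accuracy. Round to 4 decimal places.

0.7012

Balanced accuracy = mean of per-class recall.
  class_0: recall = 4/7 = 0.57143
  class_1: recall = 20/26 = 0.76923
  class_2: recall = 18/22 = 0.81818
  class_3: recall = 5/8 = 0.62500
  class_4: recall = 13/18 = 0.72222
Mean = (0.57143 + 0.76923 + 0.81818 + 0.62500 + 0.72222) / 5 = 0.7012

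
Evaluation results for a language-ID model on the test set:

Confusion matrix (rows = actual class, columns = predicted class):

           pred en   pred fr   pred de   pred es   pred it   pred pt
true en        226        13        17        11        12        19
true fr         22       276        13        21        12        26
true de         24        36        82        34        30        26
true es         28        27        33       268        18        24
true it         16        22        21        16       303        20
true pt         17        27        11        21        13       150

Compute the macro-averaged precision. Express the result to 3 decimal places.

Per-class precision (TP/(TP+FP)):
  en: TP=226, FP=22+24+28+16+17=107 → 226/333 = 0.6787
  fr: TP=276, FP=13+36+27+22+27=125 → 276/401 = 0.6883
  de: TP=82, FP=17+13+33+21+11=95 → 82/177 = 0.4633
  es: TP=268, FP=11+21+34+16+21=103 → 268/371 = 0.7224
  it: TP=303, FP=12+12+30+18+13=85 → 303/388 = 0.7809
  pt: TP=150, FP=19+26+26+24+20=115 → 150/265 = 0.5660
Macro-precision = mean = (0.6787 + 0.6883 + 0.4633 + 0.7224 + 0.7809 + 0.5660) / 6 = 0.650

0.650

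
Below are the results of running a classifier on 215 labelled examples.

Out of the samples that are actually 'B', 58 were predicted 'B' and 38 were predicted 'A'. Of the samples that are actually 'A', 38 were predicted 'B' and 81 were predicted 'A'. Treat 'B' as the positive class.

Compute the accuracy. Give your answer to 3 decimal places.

0.647

Accuracy = (TP+TN)/N = (58+81)/215 = 0.647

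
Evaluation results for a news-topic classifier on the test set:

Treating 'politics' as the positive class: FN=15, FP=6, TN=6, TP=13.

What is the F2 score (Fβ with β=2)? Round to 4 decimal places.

Fβ = (1+β²)·TP / ((1+β²)·TP + β²·FN + FP), with β²=4
= 5·13 / (5·13 + 4·15 + 6) = 0.4962

0.4962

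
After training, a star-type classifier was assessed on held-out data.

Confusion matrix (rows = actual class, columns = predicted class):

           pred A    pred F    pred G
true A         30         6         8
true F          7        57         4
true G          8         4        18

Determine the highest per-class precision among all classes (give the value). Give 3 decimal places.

0.851

Per-class precision (TP/(TP+FP)):
  A: TP=30, FP=7+8=15 → 30/45 = 0.6667
  F: TP=57, FP=6+4=10 → 57/67 = 0.8507
  G: TP=18, FP=8+4=12 → 18/30 = 0.6000
Highest is class 'F' with precision = 0.851.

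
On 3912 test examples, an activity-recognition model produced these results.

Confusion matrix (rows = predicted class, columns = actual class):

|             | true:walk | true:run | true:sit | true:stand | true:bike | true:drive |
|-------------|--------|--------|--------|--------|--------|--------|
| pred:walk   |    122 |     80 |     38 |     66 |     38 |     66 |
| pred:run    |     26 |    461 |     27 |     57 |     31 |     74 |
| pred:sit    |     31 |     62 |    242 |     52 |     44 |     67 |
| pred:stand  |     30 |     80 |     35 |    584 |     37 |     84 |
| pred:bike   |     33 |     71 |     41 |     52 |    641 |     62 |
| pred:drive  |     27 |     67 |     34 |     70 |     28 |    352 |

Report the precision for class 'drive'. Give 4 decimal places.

0.6090

Take TP from the diagonal, FP from the rest of the 'drive' prediction marginal, FN from the rest of the 'drive' actual marginal.
precision = TP/(TP+FP).
drive: TP=352, FP=27+67+34+70+28=226 → 352/578 = 0.60900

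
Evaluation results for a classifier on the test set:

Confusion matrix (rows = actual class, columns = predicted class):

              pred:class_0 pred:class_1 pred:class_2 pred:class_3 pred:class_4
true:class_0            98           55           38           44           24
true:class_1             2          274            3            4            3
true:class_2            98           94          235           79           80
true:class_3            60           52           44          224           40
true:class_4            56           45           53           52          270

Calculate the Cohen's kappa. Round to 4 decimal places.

Observed agreement pₒ = trace/N = 1101/2027 = 0.54317
Expected agreement pₑ = Σ (rowᵢ·colᵢ)/N² = (259·314 + 286·520 + 586·373 + 420·403 + 476·417)/2027² = 0.19869
κ = (pₒ − pₑ)/(1 − pₑ) = (0.54317 − 0.19869)/(1 − 0.19869) = 0.4299

0.4299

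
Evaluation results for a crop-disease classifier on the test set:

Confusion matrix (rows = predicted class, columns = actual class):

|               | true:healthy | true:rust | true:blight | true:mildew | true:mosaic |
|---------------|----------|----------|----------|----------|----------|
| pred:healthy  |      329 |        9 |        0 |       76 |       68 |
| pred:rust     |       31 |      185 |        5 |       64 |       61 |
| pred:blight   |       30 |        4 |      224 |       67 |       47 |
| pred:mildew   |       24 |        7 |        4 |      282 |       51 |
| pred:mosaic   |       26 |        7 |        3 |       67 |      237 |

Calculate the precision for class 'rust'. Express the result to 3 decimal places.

0.535

Take TP from the diagonal, FP from the rest of the 'rust' prediction marginal, FN from the rest of the 'rust' actual marginal.
precision = TP/(TP+FP).
rust: TP=185, FP=31+5+64+61=161 → 185/346 = 0.5347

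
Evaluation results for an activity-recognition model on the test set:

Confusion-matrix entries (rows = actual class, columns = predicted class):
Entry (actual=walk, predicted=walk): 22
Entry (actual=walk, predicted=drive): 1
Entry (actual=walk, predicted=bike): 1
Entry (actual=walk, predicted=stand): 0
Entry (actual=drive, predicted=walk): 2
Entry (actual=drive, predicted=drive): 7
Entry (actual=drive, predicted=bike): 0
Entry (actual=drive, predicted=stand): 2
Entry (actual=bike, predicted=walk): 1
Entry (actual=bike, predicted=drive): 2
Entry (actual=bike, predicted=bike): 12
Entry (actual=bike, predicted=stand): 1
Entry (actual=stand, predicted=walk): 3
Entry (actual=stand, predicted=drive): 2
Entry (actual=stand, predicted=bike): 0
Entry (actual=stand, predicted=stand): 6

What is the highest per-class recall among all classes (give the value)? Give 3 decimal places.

0.917

Per-class recall (TP/(TP+FN)):
  walk: TP=22, FN=1+1+0=2 → 22/24 = 0.9167
  drive: TP=7, FN=2+0+2=4 → 7/11 = 0.6364
  bike: TP=12, FN=1+2+1=4 → 12/16 = 0.7500
  stand: TP=6, FN=3+2+0=5 → 6/11 = 0.5455
Highest is class 'walk' with recall = 0.917.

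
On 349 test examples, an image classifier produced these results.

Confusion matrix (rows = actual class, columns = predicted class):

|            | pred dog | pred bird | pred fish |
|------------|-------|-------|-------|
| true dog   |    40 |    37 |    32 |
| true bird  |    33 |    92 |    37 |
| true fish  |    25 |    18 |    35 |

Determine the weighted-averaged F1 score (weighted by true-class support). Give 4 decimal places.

0.4831

Per-class F1 score (2·TP/(2·TP+FP+FN)):
  dog: TP=40, FP=33+25=58, FN=37+32=69 → 80/207 = 0.38647
  bird: TP=92, FP=37+18=55, FN=33+37=70 → 184/309 = 0.59547
  fish: TP=35, FP=32+37=69, FN=25+18=43 → 70/182 = 0.38462
Weighted-F1 score = Σ (supportᵢ/N)·F1 scoreᵢ with N=349: (109/349)·0.38647 + (162/349)·0.59547 + (78/349)·0.38462 = 0.4831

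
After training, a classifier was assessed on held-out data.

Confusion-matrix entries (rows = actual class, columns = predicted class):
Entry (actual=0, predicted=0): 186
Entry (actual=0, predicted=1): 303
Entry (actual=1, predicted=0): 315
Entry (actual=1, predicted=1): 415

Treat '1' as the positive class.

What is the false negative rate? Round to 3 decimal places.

FNR = FN/(FN+TP) = 315/(315+415) = 0.432

0.432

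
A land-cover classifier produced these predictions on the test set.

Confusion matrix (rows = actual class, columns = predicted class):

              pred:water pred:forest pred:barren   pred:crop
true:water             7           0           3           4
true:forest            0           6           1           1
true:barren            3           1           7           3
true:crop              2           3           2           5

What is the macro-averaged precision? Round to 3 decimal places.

0.527

Per-class precision (TP/(TP+FP)):
  water: TP=7, FP=0+3+2=5 → 7/12 = 0.5833
  forest: TP=6, FP=0+1+3=4 → 6/10 = 0.6000
  barren: TP=7, FP=3+1+2=6 → 7/13 = 0.5385
  crop: TP=5, FP=4+1+3=8 → 5/13 = 0.3846
Macro-precision = mean = (0.5833 + 0.6000 + 0.5385 + 0.3846) / 4 = 0.527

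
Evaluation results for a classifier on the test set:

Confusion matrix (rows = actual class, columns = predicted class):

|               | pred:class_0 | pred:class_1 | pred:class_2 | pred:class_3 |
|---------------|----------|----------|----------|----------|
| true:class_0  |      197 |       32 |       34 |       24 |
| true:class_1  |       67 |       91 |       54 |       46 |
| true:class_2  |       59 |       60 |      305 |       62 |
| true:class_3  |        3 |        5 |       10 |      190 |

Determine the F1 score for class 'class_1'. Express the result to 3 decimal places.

0.408

F1 score = 2·TP/(2·TP+FP+FN).
class_1: TP=91, FP=32+60+5=97, FN=67+54+46=167 → 182/446 = 0.4081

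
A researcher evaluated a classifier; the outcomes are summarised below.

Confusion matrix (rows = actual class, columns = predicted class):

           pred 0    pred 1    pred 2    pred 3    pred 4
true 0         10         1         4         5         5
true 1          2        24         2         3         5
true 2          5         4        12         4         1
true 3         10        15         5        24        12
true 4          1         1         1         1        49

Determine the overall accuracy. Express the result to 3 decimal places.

0.578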